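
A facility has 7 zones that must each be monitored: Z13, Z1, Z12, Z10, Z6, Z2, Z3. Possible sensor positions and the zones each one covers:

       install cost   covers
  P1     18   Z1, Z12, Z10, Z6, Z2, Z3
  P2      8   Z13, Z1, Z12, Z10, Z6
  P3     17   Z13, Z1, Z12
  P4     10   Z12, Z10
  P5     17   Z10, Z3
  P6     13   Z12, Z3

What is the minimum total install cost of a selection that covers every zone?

P1, P2 cover every zone at install cost 18 + 8 = 26.
Any cover uses at least 2 sensor positions; among all covering selections none totals below 26.

26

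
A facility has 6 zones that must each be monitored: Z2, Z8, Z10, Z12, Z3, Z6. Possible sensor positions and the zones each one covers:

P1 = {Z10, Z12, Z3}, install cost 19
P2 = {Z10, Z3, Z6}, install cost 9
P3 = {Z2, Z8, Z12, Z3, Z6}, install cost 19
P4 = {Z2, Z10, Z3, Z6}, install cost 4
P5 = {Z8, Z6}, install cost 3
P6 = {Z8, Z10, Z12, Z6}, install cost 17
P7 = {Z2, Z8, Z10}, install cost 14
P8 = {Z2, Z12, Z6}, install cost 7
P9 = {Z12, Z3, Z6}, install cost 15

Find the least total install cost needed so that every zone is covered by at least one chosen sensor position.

14

P4, P5, P8 cover every zone at install cost 4 + 3 + 7 = 14.
Any cover uses at least 2 sensor positions; among all covering selections none totals below 14.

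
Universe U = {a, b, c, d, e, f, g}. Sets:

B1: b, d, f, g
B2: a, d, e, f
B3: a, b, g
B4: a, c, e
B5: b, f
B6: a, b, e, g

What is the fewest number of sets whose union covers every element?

B1, B4 together cover {a, b, c, d, e, f, g} — every element.
No single set contains all 7 elements, so 2 is optimal.

2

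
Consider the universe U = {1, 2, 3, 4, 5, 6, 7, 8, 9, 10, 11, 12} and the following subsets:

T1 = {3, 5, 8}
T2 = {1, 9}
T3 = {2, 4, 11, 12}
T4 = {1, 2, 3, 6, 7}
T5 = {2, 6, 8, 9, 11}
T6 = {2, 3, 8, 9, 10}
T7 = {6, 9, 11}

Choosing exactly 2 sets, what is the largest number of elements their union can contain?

Choosing T3, T4 covers {1, 2, 3, 4, 6, 7, 11, 12} — 8 elements.
No choice of 2 sets does better; here 5, 8, 9, 10 are left uncovered.

8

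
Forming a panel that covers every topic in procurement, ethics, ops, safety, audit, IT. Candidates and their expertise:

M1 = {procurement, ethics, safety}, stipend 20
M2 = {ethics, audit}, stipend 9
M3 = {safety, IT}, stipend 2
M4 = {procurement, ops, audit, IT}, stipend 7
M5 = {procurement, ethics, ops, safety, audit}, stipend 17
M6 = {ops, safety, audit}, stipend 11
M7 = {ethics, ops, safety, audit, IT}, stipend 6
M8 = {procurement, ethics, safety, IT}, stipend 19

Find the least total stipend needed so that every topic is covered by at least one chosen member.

13

M4, M7 cover every topic at stipend 7 + 6 = 13.
Any cover uses at least 2 members; among all covering selections none totals below 13.
Greedy by coverage-per-stipend would pick M3, M7, M4 for 15 — worse than the optimum 13.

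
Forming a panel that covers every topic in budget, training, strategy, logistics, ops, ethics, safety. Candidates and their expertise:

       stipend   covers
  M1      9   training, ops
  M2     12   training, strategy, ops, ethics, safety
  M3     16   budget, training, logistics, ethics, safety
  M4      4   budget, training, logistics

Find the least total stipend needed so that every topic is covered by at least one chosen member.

M2, M4 cover every topic at stipend 12 + 4 = 16.
Any cover uses at least 2 members; among all covering selections none totals below 16.

16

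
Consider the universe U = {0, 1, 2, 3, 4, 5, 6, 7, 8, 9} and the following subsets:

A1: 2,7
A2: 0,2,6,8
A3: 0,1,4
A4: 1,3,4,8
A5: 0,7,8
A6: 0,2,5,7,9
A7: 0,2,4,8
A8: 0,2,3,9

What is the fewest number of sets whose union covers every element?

A2, A4, A6 together cover {0, 1, 2, 3, 4, 5, 6, 7, 8, 9} — every element.
No 2 of the 8 sets cover everything (all 28 pairs fall short), so 3 is minimum.

3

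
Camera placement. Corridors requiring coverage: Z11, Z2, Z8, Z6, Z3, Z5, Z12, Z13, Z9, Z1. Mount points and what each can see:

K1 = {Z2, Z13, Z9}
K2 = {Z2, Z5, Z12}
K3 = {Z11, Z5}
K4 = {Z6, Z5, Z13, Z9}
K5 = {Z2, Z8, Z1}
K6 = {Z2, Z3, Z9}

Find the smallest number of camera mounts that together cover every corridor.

5

K2, K3, K4, K5, K6 together cover {Z11, Z2, Z8, Z6, Z3, Z5, Z12, Z13, Z9, Z1} — every corridor.
No 4 of the 6 camera mounts cover everything (all 15 size-4 selections fall short), so 5 is minimum.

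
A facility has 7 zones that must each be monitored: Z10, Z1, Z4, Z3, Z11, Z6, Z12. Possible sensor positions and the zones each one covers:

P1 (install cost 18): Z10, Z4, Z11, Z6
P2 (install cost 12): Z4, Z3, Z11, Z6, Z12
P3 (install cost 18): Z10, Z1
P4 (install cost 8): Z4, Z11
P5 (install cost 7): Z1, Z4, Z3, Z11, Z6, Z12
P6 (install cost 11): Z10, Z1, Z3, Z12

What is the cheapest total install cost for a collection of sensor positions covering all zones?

P5, P6 cover every zone at install cost 7 + 11 = 18.
Any cover uses at least 2 sensor positions; among all covering selections none totals below 18.

18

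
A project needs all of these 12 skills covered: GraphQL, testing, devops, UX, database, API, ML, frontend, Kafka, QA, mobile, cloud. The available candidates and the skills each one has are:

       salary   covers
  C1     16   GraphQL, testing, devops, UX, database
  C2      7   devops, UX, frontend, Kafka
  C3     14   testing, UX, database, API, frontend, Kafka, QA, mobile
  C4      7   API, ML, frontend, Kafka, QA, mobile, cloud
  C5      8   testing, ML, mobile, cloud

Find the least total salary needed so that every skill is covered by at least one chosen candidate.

C1, C4 cover every skill at salary 16 + 7 = 23.
Any cover uses at least 2 candidates; among all covering selections none totals below 23.

23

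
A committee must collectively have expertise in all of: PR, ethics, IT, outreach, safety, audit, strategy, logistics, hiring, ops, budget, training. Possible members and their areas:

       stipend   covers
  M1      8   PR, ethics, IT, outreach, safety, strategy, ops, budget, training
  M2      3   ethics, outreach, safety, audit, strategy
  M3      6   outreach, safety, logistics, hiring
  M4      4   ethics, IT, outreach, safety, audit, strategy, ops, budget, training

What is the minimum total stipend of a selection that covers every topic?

17

M1, M2, M3 cover every topic at stipend 8 + 3 + 6 = 17.
Any cover uses at least 3 members; among all covering selections none totals below 17.
Greedy by coverage-per-stipend would pick M4, M3, M1 for 18 — worse than the optimum 17.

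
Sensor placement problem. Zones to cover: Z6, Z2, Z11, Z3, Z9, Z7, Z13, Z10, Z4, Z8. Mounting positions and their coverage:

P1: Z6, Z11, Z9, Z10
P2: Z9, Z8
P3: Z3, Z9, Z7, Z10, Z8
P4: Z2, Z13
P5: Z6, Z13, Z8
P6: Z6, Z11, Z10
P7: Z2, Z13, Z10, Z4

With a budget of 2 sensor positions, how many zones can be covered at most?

Choosing P3, P7 covers {Z2, Z3, Z9, Z7, Z13, Z10, Z4, Z8} — 8 zones.
No choice of 2 sensor positions does better; here Z6, Z11 are left uncovered.

8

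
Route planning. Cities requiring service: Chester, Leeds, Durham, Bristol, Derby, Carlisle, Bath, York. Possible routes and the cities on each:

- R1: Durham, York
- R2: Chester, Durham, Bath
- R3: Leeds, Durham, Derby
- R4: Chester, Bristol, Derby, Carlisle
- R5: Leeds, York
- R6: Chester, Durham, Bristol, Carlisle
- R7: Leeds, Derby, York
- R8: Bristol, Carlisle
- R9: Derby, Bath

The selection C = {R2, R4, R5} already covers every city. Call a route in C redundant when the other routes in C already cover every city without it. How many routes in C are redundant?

Drop R2: Durham, Bath uncovered — not redundant.
Drop R4: Bristol, Derby, Carlisle uncovered — not redundant.
Drop R5: Leeds, York uncovered — not redundant.
None of the routes in C is redundant.

0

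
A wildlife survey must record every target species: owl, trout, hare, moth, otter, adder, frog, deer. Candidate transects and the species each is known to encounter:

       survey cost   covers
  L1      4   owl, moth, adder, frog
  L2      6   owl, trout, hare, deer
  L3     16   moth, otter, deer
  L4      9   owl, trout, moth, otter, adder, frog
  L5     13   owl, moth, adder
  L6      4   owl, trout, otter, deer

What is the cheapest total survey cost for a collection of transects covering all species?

L1, L2, L6 cover every species at survey cost 4 + 6 + 4 = 14.
Any cover uses at least 2 transects; among all covering selections none totals below 14.

14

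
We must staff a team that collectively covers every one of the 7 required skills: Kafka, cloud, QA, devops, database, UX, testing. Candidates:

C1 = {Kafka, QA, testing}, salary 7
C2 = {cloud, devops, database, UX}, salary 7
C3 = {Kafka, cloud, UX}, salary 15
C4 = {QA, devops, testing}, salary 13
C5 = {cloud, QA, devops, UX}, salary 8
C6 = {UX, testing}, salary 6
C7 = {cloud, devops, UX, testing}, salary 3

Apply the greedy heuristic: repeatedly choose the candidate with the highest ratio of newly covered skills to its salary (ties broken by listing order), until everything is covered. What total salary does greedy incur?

Pick 1: C7 adds 4 new (cloud, devops, UX, testing) at salary 3 (ratio 4/3).
Pick 2: C1 adds 2 new (Kafka, QA) at salary 7 (ratio 2/7).
Pick 3: C2 adds 1 new (database) at salary 7 (ratio 1/7).
Greedy total salary: 3 + 7 + 7 = 17. (The true optimum is 14, so greedy overshoots here.)

17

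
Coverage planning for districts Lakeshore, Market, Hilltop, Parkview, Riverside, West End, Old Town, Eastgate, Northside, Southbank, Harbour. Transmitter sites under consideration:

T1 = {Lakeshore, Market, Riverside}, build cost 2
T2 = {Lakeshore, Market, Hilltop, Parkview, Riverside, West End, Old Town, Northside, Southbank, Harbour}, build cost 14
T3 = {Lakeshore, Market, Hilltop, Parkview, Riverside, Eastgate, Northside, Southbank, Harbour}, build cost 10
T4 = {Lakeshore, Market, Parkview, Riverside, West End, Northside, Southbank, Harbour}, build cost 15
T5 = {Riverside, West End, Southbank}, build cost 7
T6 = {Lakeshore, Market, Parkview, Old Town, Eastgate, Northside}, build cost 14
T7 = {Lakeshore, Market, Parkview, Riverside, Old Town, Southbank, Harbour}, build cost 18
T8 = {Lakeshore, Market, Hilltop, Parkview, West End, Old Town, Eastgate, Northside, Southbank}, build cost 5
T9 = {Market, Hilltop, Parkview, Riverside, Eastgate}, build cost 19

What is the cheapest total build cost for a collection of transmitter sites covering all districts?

15

T3, T8 cover every district at build cost 10 + 5 = 15.
Any cover uses at least 2 transmitter sites; among all covering selections none totals below 15.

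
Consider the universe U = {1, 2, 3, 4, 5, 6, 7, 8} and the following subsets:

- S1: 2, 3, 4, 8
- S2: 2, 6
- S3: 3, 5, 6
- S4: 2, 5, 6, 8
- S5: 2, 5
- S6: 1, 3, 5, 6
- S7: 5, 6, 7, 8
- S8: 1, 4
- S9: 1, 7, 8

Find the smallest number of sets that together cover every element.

S1, S3, S9 together cover {1, 2, 3, 4, 5, 6, 7, 8} — every element.
No 2 of the 9 sets cover everything (all 36 pairs fall short), so 3 is minimum.

3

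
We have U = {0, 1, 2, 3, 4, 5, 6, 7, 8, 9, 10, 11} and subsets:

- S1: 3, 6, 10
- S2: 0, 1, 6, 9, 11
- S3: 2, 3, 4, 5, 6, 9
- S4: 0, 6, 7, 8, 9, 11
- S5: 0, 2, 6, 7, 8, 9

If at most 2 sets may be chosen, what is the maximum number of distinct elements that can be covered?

Choosing S3, S4 covers {0, 2, 3, 4, 5, 6, 7, 8, 9, 11} — 10 elements.
No choice of 2 sets does better; here 1, 10 are left uncovered.

10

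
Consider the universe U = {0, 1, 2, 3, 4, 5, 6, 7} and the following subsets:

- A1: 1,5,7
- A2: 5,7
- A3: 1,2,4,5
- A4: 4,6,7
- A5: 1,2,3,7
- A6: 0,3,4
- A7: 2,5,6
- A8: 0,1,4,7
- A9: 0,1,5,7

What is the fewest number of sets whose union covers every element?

A1, A6, A7 together cover {0, 1, 2, 3, 4, 5, 6, 7} — every element.
No 2 of the 9 sets cover everything (all 36 pairs fall short), so 3 is minimum.

3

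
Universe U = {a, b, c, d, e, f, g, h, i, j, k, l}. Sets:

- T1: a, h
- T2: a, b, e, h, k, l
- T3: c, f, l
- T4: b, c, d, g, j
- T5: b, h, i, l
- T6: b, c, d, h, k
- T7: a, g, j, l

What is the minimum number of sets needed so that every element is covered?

T2, T3, T4, T5 together cover {a, b, c, d, e, f, g, h, i, j, k, l} — every element.
No 3 of the 7 sets cover everything (all 35 triples fall short), so 4 is minimum.

4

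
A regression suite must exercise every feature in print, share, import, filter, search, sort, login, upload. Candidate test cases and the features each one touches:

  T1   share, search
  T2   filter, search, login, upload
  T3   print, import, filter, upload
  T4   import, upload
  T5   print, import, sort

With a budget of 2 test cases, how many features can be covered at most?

Choosing T2, T5 covers {print, import, filter, search, sort, login, upload} — 7 features.
No choice of 2 test cases does better; here share is left uncovered.

7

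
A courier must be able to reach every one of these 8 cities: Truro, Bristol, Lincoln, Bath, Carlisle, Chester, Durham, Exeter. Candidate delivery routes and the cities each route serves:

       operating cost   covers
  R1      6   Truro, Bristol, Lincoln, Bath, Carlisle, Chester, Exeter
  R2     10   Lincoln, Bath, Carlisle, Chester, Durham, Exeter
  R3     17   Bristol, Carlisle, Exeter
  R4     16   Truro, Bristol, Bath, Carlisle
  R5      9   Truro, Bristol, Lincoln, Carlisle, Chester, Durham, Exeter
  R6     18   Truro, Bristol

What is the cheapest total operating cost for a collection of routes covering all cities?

15

R1, R5 cover every city at operating cost 6 + 9 = 15.
Any cover uses at least 2 routes; among all covering selections none totals below 15.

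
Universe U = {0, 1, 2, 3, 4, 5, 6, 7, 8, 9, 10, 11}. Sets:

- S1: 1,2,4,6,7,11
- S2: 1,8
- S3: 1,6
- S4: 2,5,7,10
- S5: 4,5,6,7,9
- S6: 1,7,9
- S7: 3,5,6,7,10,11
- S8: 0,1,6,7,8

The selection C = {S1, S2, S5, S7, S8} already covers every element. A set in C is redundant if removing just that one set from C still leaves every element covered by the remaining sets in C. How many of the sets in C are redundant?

1

Drop S1: 2 uncovered — not redundant.
Drop S2: the rest still cover every element — redundant.
Drop S5: 9 uncovered — not redundant.
Drop S7: 3, 10 uncovered — not redundant.
Drop S8: 0 uncovered — not redundant.
1 redundant: S2.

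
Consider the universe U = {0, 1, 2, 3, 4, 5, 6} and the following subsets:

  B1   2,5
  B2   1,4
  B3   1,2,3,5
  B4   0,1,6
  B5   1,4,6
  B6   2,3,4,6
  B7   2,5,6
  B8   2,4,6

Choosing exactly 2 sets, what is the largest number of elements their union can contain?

Choosing B3, B4 covers {0, 1, 2, 3, 5, 6} — 6 elements.
No choice of 2 sets does better; here 4 is left uncovered.

6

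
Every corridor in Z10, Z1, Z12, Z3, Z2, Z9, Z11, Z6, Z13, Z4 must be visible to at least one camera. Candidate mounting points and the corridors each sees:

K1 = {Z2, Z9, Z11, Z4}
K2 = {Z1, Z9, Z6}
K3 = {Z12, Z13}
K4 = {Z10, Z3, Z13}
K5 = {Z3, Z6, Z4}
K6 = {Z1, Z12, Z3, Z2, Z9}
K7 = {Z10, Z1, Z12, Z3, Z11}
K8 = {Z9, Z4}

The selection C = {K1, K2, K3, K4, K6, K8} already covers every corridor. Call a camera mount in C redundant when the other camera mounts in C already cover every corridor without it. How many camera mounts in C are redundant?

3

Drop K1: Z11 uncovered — not redundant.
Drop K2: Z6 uncovered — not redundant.
Drop K3: the rest still cover every corridor — redundant.
Drop K4: Z10 uncovered — not redundant.
Drop K6: the rest still cover every corridor — redundant.
Drop K8: the rest still cover every corridor — redundant.
3 redundant: K3, K6, K8.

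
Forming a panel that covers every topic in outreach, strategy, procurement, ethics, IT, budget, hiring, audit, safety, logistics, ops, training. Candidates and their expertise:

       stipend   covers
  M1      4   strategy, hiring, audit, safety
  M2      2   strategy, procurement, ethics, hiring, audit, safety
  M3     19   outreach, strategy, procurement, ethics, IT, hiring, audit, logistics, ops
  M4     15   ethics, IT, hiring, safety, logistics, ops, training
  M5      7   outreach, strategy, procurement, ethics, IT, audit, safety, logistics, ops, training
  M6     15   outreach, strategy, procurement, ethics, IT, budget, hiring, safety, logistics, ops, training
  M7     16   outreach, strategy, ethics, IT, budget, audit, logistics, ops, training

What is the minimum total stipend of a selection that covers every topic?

17

M2, M6 cover every topic at stipend 2 + 15 = 17.
Any cover uses at least 2 members; among all covering selections none totals below 17.
Greedy by coverage-per-stipend would pick M2, M5, M6 for 24 — worse than the optimum 17.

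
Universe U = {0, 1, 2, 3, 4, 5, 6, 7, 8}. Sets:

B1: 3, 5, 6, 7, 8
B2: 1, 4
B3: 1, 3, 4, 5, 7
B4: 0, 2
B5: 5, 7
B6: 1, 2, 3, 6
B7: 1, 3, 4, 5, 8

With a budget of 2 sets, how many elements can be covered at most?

Choosing B1, B2 covers {1, 3, 4, 5, 6, 7, 8} — 7 elements.
No choice of 2 sets does better; here 0, 2 are left uncovered.

7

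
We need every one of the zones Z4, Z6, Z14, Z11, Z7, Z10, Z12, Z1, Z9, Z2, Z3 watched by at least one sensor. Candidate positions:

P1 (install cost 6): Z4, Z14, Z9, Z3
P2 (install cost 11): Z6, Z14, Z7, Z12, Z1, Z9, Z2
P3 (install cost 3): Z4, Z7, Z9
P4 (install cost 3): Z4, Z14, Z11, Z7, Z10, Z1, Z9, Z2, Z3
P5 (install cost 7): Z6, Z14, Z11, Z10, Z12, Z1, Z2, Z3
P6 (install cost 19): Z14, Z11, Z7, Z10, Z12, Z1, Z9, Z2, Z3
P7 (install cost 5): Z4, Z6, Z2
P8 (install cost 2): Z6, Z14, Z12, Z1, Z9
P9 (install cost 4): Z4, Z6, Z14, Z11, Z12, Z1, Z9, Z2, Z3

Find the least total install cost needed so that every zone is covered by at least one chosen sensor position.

P4, P8 cover every zone at install cost 3 + 2 = 5.
Any cover uses at least 2 sensor positions; among all covering selections none totals below 5.

5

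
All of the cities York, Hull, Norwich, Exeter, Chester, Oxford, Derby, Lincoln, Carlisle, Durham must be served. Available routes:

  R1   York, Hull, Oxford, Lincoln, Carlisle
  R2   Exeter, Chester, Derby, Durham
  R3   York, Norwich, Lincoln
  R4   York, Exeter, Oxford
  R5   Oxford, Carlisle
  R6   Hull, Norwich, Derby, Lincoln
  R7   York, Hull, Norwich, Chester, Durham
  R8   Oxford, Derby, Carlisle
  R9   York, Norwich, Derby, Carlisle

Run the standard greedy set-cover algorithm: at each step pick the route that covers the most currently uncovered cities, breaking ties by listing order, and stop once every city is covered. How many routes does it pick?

Pick 1: R1 covers 5 new cities (York, Hull, Oxford, Lincoln, Carlisle).
Pick 2: R2 covers 4 new cities (Exeter, Chester, Derby, Durham).
Pick 3: R3 covers 1 new cities (Norwich).
Greedy uses 3 routes.

3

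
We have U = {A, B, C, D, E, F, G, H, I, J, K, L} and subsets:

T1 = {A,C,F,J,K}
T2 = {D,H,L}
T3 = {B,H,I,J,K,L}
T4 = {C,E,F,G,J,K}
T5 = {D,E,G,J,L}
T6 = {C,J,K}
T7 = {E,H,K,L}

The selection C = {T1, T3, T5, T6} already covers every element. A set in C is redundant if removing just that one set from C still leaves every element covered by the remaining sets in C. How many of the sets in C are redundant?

Drop T1: A, F uncovered — not redundant.
Drop T3: B, H, I uncovered — not redundant.
Drop T5: D, E, G uncovered — not redundant.
Drop T6: the rest still cover every element — redundant.
1 redundant: T6.

1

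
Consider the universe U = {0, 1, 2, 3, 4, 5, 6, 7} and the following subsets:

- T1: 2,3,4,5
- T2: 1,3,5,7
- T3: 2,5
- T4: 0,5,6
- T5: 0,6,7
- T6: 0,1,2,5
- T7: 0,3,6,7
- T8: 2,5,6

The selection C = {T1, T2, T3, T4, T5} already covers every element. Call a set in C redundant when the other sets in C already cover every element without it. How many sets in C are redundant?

3

Drop T1: 4 uncovered — not redundant.
Drop T2: 1 uncovered — not redundant.
Drop T3: the rest still cover every element — redundant.
Drop T4: the rest still cover every element — redundant.
Drop T5: the rest still cover every element — redundant.
3 redundant: T3, T4, T5.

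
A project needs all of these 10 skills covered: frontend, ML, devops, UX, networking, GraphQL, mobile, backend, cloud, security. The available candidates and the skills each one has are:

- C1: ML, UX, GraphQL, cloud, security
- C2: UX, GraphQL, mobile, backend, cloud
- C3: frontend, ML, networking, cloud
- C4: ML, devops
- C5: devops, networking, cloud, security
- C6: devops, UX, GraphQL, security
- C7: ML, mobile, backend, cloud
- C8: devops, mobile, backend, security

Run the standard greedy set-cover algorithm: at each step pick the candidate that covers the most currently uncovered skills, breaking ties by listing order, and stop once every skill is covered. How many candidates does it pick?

3

Pick 1: C1 covers 5 new skills (ML, UX, GraphQL, cloud, security).
Pick 2: C8 covers 3 new skills (devops, mobile, backend).
Pick 3: C3 covers 2 new skills (frontend, networking).
Greedy uses 3 candidates.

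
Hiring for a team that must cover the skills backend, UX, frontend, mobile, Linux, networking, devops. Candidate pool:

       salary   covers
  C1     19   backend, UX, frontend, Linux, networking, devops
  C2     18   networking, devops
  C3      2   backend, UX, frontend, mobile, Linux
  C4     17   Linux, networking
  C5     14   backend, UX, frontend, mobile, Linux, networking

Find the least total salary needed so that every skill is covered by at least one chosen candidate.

C2, C3 cover every skill at salary 18 + 2 = 20.
Any cover uses at least 2 candidates; among all covering selections none totals below 20.

20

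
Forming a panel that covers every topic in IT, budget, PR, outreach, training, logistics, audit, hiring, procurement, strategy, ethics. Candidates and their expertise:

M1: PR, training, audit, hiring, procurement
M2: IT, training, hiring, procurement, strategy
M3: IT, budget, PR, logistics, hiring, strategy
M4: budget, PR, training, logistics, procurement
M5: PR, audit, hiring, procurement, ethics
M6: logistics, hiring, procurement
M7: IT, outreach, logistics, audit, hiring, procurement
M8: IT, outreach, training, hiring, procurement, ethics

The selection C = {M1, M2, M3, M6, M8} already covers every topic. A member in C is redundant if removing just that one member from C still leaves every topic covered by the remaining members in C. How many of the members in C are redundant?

2

Drop M1: audit uncovered — not redundant.
Drop M2: the rest still cover every topic — redundant.
Drop M3: budget uncovered — not redundant.
Drop M6: the rest still cover every topic — redundant.
Drop M8: outreach, ethics uncovered — not redundant.
2 redundant: M2, M6.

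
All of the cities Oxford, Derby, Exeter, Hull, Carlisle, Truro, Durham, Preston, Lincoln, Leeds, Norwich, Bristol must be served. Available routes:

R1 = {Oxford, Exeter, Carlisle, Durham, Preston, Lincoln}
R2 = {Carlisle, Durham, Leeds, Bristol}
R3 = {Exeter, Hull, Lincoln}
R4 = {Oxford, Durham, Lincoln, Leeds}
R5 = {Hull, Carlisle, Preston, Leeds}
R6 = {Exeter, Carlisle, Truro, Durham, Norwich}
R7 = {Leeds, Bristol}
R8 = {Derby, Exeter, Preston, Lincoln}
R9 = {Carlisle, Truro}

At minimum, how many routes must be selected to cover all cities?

R1, R2, R3, R6, R8 together cover {Oxford, Derby, Exeter, Hull, Carlisle, Truro, Durham, Preston, Lincoln, Leeds, Norwich, Bristol} — every city.
No 4 of the 9 routes cover everything (all 126 size-4 selections fall short), so 5 is minimum.

5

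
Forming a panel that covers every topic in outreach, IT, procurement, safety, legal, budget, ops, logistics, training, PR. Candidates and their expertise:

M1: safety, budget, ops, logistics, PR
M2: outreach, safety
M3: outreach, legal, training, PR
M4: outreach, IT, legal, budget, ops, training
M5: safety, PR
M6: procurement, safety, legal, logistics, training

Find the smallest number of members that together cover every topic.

M1, M4, M6 together cover {outreach, IT, procurement, safety, legal, budget, ops, logistics, training, PR} — every topic.
No 2 of the 6 members cover everything (all 15 pairs fall short), so 3 is minimum.

3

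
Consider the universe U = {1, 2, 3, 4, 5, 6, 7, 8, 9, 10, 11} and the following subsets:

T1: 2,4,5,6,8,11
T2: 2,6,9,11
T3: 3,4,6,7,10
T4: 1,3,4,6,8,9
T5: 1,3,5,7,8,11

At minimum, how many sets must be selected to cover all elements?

3

T1, T3, T4 together cover {1, 2, 3, 4, 5, 6, 7, 8, 9, 10, 11} — every element.
No 2 of the 5 sets cover everything (all 10 pairs fall short), so 3 is minimum.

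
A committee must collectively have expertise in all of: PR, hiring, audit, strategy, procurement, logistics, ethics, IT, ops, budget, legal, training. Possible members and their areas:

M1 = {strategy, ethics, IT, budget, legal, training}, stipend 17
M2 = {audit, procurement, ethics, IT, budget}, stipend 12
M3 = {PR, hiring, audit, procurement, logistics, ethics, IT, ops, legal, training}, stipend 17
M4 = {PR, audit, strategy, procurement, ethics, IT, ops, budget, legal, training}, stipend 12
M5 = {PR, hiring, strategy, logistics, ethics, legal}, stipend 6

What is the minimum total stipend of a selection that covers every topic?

18

M4, M5 cover every topic at stipend 12 + 6 = 18.
Any cover uses at least 2 members; among all covering selections none totals below 18.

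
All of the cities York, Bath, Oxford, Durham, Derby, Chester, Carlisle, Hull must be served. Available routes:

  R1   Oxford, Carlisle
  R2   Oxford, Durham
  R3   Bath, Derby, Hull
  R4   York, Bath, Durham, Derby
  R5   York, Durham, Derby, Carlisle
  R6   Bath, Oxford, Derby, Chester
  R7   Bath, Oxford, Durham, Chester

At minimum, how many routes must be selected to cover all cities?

R3, R5, R6 together cover {York, Bath, Oxford, Durham, Derby, Chester, Carlisle, Hull} — every city.
No 2 of the 7 routes cover everything (all 21 pairs fall short), so 3 is minimum.
Greedy (largest uncovered first) would take R4, R1, R3, R6 — 4 routes — but 3 suffice.

3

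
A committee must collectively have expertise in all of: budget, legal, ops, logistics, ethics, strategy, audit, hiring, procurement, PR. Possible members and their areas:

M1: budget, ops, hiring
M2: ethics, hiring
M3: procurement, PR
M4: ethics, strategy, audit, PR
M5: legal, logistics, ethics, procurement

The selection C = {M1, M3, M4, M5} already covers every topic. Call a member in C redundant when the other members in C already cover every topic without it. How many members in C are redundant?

1

Drop M1: budget, ops, hiring uncovered — not redundant.
Drop M3: the rest still cover every topic — redundant.
Drop M4: strategy, audit uncovered — not redundant.
Drop M5: legal, logistics uncovered — not redundant.
1 redundant: M3.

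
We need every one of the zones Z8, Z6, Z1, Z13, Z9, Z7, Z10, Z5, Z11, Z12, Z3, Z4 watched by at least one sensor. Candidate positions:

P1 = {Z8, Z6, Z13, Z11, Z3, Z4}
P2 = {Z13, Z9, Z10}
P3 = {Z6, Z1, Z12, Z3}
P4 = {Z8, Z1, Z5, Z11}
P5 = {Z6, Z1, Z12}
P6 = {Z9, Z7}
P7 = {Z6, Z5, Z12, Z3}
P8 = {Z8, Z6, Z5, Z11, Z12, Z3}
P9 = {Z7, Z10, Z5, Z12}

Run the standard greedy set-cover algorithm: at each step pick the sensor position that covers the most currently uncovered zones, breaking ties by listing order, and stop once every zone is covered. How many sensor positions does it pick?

4

Pick 1: P1 covers 6 new zones (Z8, Z6, Z13, Z11, Z3, Z4).
Pick 2: P9 covers 4 new zones (Z7, Z10, Z5, Z12).
Pick 3: P2 covers 1 new zones (Z9).
Pick 4: P3 covers 1 new zones (Z1).
Greedy uses 4 sensor positions.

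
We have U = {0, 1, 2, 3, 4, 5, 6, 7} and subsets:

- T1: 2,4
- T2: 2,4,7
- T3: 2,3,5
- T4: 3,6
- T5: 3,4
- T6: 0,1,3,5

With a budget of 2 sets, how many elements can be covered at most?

7

Choosing T2, T6 covers {0, 1, 2, 3, 4, 5, 7} — 7 elements.
No choice of 2 sets does better; here 6 is left uncovered.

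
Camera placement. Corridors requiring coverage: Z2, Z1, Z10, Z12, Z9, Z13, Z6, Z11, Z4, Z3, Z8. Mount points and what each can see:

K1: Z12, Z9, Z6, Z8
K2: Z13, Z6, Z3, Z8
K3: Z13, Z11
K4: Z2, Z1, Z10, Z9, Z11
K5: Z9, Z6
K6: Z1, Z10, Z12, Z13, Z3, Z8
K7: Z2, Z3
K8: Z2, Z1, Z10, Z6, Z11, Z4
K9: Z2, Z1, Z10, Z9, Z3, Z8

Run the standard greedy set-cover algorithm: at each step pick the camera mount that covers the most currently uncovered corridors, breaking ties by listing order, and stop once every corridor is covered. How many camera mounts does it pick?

3

Pick 1: K6 covers 6 new corridors (Z1, Z10, Z12, Z13, Z3, Z8).
Pick 2: K8 covers 4 new corridors (Z2, Z6, Z11, Z4).
Pick 3: K1 covers 1 new corridors (Z9).
Greedy uses 3 camera mounts.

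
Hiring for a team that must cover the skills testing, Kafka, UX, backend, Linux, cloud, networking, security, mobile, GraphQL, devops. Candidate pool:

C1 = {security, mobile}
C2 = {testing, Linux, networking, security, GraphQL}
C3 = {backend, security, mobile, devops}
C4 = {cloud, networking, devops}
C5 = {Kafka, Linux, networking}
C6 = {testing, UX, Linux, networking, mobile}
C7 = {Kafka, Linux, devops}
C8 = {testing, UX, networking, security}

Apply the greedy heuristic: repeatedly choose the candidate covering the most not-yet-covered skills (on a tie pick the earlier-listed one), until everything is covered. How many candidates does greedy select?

Pick 1: C2 covers 5 new skills (testing, Linux, networking, security, GraphQL).
Pick 2: C3 covers 3 new skills (backend, mobile, devops).
Pick 3: C4 covers 1 new skills (cloud).
Pick 4: C5 covers 1 new skills (Kafka).
Pick 5: C6 covers 1 new skills (UX).
Greedy uses 5 candidates.

5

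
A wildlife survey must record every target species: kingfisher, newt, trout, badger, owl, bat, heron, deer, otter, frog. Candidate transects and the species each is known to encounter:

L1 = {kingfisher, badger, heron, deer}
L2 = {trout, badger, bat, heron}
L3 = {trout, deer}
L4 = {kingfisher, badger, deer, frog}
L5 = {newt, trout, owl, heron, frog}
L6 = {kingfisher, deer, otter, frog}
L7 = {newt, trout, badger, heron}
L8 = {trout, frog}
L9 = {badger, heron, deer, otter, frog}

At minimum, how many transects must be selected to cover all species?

3

L2, L5, L6 together cover {kingfisher, newt, trout, badger, owl, bat, heron, deer, otter, frog} — every species.
No 2 of the 9 transects cover everything (all 36 pairs fall short), so 3 is minimum.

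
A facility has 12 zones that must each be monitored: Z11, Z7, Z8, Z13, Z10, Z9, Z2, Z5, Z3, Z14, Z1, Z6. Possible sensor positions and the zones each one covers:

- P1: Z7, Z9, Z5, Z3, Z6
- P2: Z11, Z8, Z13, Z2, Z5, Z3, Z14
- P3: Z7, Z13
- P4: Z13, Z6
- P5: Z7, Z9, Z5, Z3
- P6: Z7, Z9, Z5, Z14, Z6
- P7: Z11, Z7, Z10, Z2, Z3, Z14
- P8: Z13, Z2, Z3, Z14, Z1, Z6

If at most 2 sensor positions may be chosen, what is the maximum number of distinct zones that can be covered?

Choosing P1, P2 covers {Z11, Z7, Z8, Z13, Z9, Z2, Z5, Z3, Z14, Z6} — 10 zones.
No choice of 2 sensor positions does better; here Z10, Z1 are left uncovered.

10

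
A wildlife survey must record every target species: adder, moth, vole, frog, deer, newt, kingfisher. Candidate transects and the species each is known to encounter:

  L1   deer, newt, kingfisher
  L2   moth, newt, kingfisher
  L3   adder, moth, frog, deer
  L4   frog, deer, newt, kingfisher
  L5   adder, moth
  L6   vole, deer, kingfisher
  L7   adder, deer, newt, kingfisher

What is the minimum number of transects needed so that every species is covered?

3

L1, L3, L6 together cover {adder, moth, vole, frog, deer, newt, kingfisher} — every species.
No 2 of the 7 transects cover everything (all 21 pairs fall short), so 3 is minimum.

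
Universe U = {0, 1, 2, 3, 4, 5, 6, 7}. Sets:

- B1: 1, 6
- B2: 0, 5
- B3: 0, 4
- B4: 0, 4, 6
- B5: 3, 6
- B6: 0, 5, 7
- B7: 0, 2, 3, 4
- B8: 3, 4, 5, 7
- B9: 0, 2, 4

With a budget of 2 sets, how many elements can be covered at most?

Choosing B1, B7 covers {0, 1, 2, 3, 4, 6} — 6 elements.
No choice of 2 sets does better; here 5, 7 are left uncovered.

6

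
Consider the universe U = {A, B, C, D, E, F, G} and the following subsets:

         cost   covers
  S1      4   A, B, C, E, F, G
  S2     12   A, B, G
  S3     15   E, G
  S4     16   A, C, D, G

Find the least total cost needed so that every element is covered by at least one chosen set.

20

S1, S4 cover every element at cost 4 + 16 = 20.
Any cover uses at least 2 sets; among all covering selections none totals below 20.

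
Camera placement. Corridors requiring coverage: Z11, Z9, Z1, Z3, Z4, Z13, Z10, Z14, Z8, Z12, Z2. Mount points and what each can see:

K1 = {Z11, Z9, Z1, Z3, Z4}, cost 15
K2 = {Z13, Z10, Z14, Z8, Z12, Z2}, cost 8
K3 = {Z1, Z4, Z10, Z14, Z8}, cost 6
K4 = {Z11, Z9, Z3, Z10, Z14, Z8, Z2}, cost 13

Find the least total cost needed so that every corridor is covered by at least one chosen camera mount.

K1, K2 cover every corridor at cost 15 + 8 = 23.
Any cover uses at least 2 camera mounts; among all covering selections none totals below 23.

23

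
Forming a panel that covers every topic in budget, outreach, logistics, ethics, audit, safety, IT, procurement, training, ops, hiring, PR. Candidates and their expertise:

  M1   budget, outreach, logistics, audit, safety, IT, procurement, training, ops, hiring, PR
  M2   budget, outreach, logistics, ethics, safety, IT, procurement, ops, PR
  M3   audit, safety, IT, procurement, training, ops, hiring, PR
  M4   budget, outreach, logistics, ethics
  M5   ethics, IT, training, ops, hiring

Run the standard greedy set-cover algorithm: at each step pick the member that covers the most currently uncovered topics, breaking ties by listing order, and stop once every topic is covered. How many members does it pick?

Pick 1: M1 covers 11 new topics (budget, outreach, logistics, audit, safety, IT, procurement, training, ops, hiring, PR).
Pick 2: M2 covers 1 new topics (ethics).
Greedy uses 2 members.

2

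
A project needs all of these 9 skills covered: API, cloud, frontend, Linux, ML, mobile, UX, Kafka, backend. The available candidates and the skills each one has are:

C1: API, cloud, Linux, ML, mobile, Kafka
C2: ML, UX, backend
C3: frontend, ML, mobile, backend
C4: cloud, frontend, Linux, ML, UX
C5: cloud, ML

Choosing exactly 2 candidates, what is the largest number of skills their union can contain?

8

Choosing C1, C2 covers {API, cloud, Linux, ML, mobile, UX, Kafka, backend} — 8 skills.
No choice of 2 candidates does better; here frontend is left uncovered.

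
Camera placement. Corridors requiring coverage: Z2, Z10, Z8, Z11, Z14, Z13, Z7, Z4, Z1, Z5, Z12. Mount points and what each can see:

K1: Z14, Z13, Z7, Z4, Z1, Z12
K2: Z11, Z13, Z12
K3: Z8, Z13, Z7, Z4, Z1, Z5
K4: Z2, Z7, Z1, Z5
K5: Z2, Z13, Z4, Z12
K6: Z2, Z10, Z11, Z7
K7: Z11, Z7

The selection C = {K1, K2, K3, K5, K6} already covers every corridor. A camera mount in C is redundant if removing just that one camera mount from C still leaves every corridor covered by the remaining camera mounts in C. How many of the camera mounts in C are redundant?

2

Drop K1: Z14 uncovered — not redundant.
Drop K2: the rest still cover every corridor — redundant.
Drop K3: Z8, Z5 uncovered — not redundant.
Drop K5: the rest still cover every corridor — redundant.
Drop K6: Z10 uncovered — not redundant.
2 redundant: K2, K5.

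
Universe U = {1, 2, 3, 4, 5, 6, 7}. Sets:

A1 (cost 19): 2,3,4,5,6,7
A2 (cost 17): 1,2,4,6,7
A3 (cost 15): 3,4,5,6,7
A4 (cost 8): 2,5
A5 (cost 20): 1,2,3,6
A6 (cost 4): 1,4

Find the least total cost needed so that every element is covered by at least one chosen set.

23

A1, A6 cover every element at cost 19 + 4 = 23.
Any cover uses at least 2 sets; among all covering selections none totals below 23.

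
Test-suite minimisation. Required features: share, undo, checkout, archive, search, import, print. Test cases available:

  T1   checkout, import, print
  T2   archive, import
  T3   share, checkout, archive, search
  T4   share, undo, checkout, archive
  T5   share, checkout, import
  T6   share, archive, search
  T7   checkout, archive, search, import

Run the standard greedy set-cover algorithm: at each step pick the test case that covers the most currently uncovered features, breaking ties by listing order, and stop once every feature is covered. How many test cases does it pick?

Pick 1: T3 covers 4 new features (share, checkout, archive, search).
Pick 2: T1 covers 2 new features (import, print).
Pick 3: T4 covers 1 new features (undo).
Greedy uses 3 test cases.

3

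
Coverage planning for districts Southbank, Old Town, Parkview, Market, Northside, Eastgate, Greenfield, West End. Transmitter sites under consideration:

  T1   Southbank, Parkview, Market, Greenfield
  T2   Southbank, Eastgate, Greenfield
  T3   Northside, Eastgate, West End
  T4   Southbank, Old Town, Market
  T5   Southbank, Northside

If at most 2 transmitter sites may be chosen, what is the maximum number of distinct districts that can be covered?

7

Choosing T1, T3 covers {Southbank, Parkview, Market, Northside, Eastgate, Greenfield, West End} — 7 districts.
No choice of 2 transmitter sites does better; here Old Town is left uncovered.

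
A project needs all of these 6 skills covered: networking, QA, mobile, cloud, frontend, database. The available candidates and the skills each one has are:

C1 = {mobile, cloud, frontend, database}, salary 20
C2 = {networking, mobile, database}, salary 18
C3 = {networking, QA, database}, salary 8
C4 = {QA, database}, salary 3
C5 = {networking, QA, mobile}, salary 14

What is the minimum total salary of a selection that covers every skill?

C1, C3 cover every skill at salary 20 + 8 = 28.
Any cover uses at least 2 candidates; among all covering selections none totals below 28.

28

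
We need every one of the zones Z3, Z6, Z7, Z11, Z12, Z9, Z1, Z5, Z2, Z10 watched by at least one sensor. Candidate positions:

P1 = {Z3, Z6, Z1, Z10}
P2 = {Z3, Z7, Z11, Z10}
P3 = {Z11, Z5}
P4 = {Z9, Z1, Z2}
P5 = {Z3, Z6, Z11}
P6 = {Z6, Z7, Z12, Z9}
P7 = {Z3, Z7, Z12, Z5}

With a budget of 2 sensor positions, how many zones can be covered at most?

7

Choosing P1, P6 covers {Z3, Z6, Z7, Z12, Z9, Z1, Z10} — 7 zones.
No choice of 2 sensor positions does better; here Z11, Z5, Z2 are left uncovered.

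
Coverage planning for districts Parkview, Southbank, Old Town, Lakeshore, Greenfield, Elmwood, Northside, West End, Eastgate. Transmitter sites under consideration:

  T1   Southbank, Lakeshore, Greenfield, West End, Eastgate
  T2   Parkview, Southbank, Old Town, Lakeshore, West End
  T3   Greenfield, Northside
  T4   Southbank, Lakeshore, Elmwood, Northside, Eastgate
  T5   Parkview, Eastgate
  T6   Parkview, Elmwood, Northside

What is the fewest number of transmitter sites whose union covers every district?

T1, T2, T4 together cover {Parkview, Southbank, Old Town, Lakeshore, Greenfield, Elmwood, Northside, West End, Eastgate} — every district.
No 2 of the 6 transmitter sites cover everything (all 15 pairs fall short), so 3 is minimum.

3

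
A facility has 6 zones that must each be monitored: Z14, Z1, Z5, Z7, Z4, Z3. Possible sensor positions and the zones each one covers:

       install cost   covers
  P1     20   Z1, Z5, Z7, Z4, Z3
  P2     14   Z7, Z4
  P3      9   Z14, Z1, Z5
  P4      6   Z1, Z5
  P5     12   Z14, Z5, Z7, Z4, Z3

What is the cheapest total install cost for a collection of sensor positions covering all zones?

18

P4, P5 cover every zone at install cost 6 + 12 = 18.
Any cover uses at least 2 sensor positions; among all covering selections none totals below 18.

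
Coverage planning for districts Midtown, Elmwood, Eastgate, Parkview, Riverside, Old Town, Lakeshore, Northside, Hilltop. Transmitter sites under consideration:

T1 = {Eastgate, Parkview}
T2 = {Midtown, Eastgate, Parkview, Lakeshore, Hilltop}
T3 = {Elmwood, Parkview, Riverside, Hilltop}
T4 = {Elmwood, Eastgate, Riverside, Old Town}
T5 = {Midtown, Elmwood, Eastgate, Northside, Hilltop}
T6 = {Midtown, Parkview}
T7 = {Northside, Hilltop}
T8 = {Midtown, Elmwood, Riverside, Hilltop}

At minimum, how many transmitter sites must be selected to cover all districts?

3

T2, T4, T5 together cover {Midtown, Elmwood, Eastgate, Parkview, Riverside, Old Town, Lakeshore, Northside, Hilltop} — every district.
No 2 of the 8 transmitter sites cover everything (all 28 pairs fall short), so 3 is minimum.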